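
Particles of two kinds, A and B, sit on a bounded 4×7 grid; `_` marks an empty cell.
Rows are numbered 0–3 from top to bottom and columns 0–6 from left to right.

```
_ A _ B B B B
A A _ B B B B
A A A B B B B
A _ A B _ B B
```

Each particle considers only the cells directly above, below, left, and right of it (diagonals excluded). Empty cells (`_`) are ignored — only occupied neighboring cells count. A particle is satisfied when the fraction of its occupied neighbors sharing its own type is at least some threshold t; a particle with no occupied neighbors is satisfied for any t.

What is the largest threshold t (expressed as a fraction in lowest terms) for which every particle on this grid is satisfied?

(0,1)A 1/1
(0,3)B 2/2
(0,4)B 3/3
(0,5)B 3/3
(0,6)B 2/2
(1,0)A 2/2
(1,1)A 3/3
(1,3)B 3/3
(1,4)B 4/4
(1,5)B 4/4
(1,6)B 3/3
(2,0)A 3/3
(2,1)A 3/3
(2,2)A 2/3
(2,3)B 3/4
(2,4)B 3/3
(2,5)B 4/4
(2,6)B 3/3
(3,0)A 1/1
(3,2)A 1/2
(3,3)B 1/2
(3,5)B 2/2
(3,6)B 2/2
The smallest same-type fraction is 1/2 at (3,2), which reduces to 1/2. Any threshold above that leaves this particle unsatisfied.

1/2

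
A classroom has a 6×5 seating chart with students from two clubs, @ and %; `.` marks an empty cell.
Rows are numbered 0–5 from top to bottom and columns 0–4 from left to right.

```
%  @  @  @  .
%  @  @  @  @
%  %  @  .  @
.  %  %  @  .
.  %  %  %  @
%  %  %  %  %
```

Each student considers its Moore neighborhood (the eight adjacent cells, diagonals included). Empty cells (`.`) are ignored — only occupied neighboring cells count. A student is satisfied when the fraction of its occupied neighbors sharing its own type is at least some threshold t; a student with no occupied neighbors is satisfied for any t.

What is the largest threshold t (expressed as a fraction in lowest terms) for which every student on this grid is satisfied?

Row 0: (0,0)% 1/3 · (0,1)@ 3/5 · (0,2)@ 5/5 · (0,3)@ 4/4
Row 1: (1,0)% 3/5 · (1,1)@ 4/8 · (1,2)@ 6/7 · (1,3)@ 6/6 · (1,4)@ 3/3
Row 2: (2,0)% 3/4 · (2,1)% 4/7 · (2,2)@ 4/7 · (2,4)@ 3/3
Row 3: (3,1)% 5/6 · (3,2)% 5/7 · (3,3)@ 3/6
Row 4: (4,1)% 6/6 · (4,2)% 7/8 · (4,3)% 5/7 · (4,4)@ 1/4
Row 5: (5,0)% 2/2 · (5,1)% 4/4 · (5,2)% 5/5 · (5,3)% 4/5 · (5,4)% 2/3
The smallest same-type fraction is 1/4 at (4,4), which reduces to 1/4. Any threshold above that leaves this student unsatisfied.

1/4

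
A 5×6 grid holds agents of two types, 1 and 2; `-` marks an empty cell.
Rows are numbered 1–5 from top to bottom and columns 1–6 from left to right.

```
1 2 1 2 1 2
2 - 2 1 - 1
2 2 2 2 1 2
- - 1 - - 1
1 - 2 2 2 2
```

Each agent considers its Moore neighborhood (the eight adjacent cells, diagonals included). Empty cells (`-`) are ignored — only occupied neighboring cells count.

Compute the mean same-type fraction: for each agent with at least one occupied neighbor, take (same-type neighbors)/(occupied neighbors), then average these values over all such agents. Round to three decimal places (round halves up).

0.449

(1,1)1 0/2
(1,2)2 2/4
(1,3)1 1/4
(1,4)2 1/4
(1,5)1 2/4
(1,6)2 0/2
(2,1)2 3/4
(2,3)2 5/7
(2,4)1 3/7
(2,6)1 2/4
(3,1)2 2/2
(3,2)2 4/5
(3,3)2 3/5
(3,4)2 2/5
(3,5)1 3/5
(3,6)2 0/3
(4,3)1 0/5
(4,6)1 1/4
(5,1)1 — no occupied neighbors
(5,3)2 1/2
(5,4)2 2/3
(5,5)2 2/3
(5,6)2 1/2
Sum over 22 agents: 0/2 + 2/4 + 1/4 + 1/4 + 2/4 + 0/2 + 3/4 + 5/7 + 3/7 + 2/4 + 2/2 + 4/5 + 3/5 + 2/5 + 3/5 + 0/3 + 0/5 + 1/4 + 1/2 + 2/3 + 2/3 + 1/2 = 1037/105; mean = 1037/105 ÷ 22 = 1037/2310 = 0.448917… → 0.449.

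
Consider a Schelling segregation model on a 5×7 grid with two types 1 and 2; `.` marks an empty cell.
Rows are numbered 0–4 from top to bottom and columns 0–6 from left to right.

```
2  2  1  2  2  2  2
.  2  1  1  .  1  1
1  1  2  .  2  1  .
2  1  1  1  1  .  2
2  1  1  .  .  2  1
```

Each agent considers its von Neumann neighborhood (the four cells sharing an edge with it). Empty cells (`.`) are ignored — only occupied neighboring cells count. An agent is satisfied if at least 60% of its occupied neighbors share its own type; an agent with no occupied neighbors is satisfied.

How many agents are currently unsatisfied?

(0,0)2 1/1 ok
(0,1)2 2/3 ok
(0,2)1 1/3 unhappy
(0,3)2 1/3 unhappy
(0,4)2 2/2 ok
(0,5)2 2/3 ok
(0,6)2 1/2 unhappy
(1,1)2 1/3 unhappy
(1,2)1 2/4 unhappy
(1,3)1 1/2 unhappy
(1,5)1 2/3 ok
(1,6)1 1/2 unhappy
(2,0)1 1/2 unhappy
(2,1)1 2/4 unhappy
(2,2)2 0/3 unhappy
(2,4)2 0/2 unhappy
(2,5)1 1/2 unhappy
(3,0)2 1/3 unhappy
(3,1)1 3/4 ok
(3,2)1 3/4 ok
(3,3)1 2/2 ok
(3,4)1 1/2 unhappy
(3,6)2 0/1 unhappy
(4,0)2 1/2 unhappy
(4,1)1 2/3 ok
(4,2)1 2/2 ok
(4,5)2 0/1 unhappy
(4,6)1 0/2 unhappy
Unsatisfied: (0,2), (0,3), (0,6), (1,1), (1,2), (1,3), (1,6), (2,0), (2,1), (2,2), (2,4), (2,5), (3,0), (3,4), (3,6), (4,0), (4,5), (4,6) — 18 in total.

18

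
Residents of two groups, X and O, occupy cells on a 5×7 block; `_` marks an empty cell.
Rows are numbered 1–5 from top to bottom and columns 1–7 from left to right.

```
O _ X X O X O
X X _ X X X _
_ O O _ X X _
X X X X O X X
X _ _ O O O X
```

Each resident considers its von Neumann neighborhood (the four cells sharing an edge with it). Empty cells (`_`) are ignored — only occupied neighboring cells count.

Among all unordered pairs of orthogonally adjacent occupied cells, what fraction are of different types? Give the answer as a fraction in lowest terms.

Scan each occupied cell's neighbors to the right and below so each pair is counted once.
Row 1: O(1,1)–X(2,1)≠ X(1,3)–X(1,4)= X(1,4)–O(1,5)≠ X(1,4)–X(2,4)= O(1,5)–X(1,6)≠ O(1,5)–X(2,5)≠ X(1,6)–O(1,7)≠ X(1,6)–X(2,6)=  → 5/8 unlike.
Row 2: X(2,1)–X(2,2)= X(2,2)–O(3,2)≠ X(2,4)–X(2,5)= X(2,5)–X(2,6)= X(2,5)–X(3,5)= X(2,6)–X(3,6)=  → 1/6 unlike.
Row 3: O(3,2)–O(3,3)= O(3,2)–X(4,2)≠ O(3,3)–X(4,3)≠ X(3,5)–X(3,6)= X(3,5)–O(4,5)≠ X(3,6)–X(4,6)=  → 3/6 unlike.
Row 4: X(4,1)–X(4,2)= X(4,1)–X(5,1)= X(4,2)–X(4,3)= X(4,3)–X(4,4)= X(4,4)–O(4,5)≠ X(4,4)–O(5,4)≠ O(4,5)–X(4,6)≠ O(4,5)–O(5,5)= X(4,6)–X(4,7)= X(4,6)–O(5,6)≠ X(4,7)–X(5,7)=  → 4/11 unlike.
Row 5: O(5,4)–O(5,5)= O(5,5)–O(5,6)= O(5,6)–X(5,7)≠  → 1/3 unlike.
Total adjacent occupied pairs: 34; unlike-type pairs: 14.
14/34 reduces to 7/17.

7/17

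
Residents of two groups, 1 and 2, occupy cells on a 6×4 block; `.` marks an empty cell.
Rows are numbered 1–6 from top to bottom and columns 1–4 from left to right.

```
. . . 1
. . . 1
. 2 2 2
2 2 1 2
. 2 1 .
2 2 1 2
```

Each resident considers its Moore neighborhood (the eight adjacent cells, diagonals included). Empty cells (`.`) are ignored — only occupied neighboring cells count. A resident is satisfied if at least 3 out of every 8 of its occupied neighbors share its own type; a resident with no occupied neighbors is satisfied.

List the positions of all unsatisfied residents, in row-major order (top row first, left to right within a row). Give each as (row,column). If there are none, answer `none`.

(1,4)1 1/1 ok
(2,4)1 1/3 unhappy
(3,2)2 3/4 ok
(3,3)2 4/6 ok
(3,4)2 2/4 ok
(4,1)2 3/3 ok
(4,2)2 4/6 ok
(4,3)1 1/7 unhappy
(4,4)2 2/4 ok
(5,2)2 4/7 ok
(5,3)1 2/7 unhappy
(6,1)2 2/2 ok
(6,2)2 2/4 ok
(6,3)1 1/4 unhappy
(6,4)2 0/2 unhappy

(2,4), (4,3), (5,3), (6,3), (6,4)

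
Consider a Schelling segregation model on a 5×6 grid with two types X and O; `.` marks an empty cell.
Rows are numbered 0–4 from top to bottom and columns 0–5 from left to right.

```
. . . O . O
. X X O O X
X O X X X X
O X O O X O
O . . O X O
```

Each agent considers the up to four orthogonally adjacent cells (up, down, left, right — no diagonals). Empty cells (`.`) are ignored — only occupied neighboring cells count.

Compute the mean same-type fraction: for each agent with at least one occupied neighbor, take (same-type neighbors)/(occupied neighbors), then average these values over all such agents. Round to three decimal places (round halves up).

Row 0: (0,3)O 1/1 · (0,5)O 0/1
Row 1: (1,1)X 1/2 · (1,2)X 2/3 · (1,3)O 2/4 · (1,4)O 1/3 · (1,5)X 1/3
Row 2: (2,0)X 0/2 · (2,1)O 0/4 · (2,2)X 2/4 · (2,3)X 2/4 · (2,4)X 3/4 · (2,5)X 2/3
Row 3: (3,0)O 1/3 · (3,1)X 0/3 · (3,2)O 1/3 · (3,3)O 2/4 · (3,4)X 2/4 · (3,5)O 1/3
Row 4: (4,0)O 1/1 · (4,3)O 1/2 · (4,4)X 1/3 · (4,5)O 1/2
Sum over 23 agents: 1/1 + 0/1 + 1/2 + 2/3 + 2/4 + 1/3 + 1/3 + 0/2 + 0/4 + 2/4 + 2/4 + 3/4 + 2/3 + 1/3 + 0/3 + 1/3 + 2/4 + 2/4 + 1/3 + 1/1 + 1/2 + 1/3 + 1/2 = 121/12; mean = 121/12 ÷ 23 = 121/276 = 0.438405… → 0.438.

0.438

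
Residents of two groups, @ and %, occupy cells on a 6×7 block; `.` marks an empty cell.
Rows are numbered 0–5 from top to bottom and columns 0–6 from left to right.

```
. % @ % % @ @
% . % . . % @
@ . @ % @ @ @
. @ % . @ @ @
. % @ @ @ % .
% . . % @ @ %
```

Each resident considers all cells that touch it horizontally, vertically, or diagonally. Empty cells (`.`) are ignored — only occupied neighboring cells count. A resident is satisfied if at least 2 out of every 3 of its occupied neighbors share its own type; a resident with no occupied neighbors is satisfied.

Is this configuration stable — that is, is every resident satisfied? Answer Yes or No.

Row 0: (0,1)% 2/3 ✓ · (0,2)@ 0/3 ✗ · (0,3)% 2/3 ✓ · (0,4)% 2/3 ✓ · (0,5)@ 2/4 ✗ · (0,6)@ 2/3 ✓
Row 1: (1,0)% 1/2 ✗ · (1,2)% 3/5 ✗ · (1,5)% 1/7 ✗ · (1,6)@ 4/5 ✓
Row 2: (2,0)@ 1/2 ✗ · (2,2)@ 1/4 ✗ · (2,3)% 2/5 ✗ · (2,4)@ 3/5 ✗ · (2,5)@ 6/7 ✓ · (2,6)@ 4/5 ✓
Row 3: (3,1)@ 3/5 ✗ · (3,2)% 2/6 ✗ · (3,4)@ 5/7 ✓ · (3,5)@ 6/7 ✓ · (3,6)@ 3/4 ✓
Row 4: (4,1)% 2/4 ✗ · (4,2)@ 2/5 ✗ · (4,3)@ 4/6 ✓ · (4,4)@ 5/7 ✓ · (4,5)% 1/7 ✗
Row 5: (5,0)% 1/1 ✓ · (5,3)% 0/4 ✗ · (5,4)@ 3/5 ✗ · (5,5)@ 2/4 ✗ · (5,6)% 1/2 ✗
For instance (0,2) has only 0/3 same-type neighbors, below 2/3.

No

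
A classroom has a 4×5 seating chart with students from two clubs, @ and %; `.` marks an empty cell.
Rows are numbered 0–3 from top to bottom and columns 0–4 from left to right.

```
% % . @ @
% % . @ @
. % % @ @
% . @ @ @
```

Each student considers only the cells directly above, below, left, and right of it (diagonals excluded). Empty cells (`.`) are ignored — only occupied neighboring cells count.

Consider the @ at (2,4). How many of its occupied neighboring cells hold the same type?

Occupied neighbors of (2,4): (1,4)=@, (3,4)=@, (2,3)=@.
Same type (@): 3 of 3.

3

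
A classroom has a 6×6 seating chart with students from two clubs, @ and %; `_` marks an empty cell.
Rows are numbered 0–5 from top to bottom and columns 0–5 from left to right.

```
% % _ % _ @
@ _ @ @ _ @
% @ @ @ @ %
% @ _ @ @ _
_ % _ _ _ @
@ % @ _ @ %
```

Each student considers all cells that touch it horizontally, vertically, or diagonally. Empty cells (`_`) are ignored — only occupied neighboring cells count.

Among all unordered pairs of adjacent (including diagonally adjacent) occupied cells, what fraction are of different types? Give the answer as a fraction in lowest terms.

Scan each occupied cell's neighbors to the right and below (and the two forward diagonals) so each pair is counted once.
From row 0: 5 unlike of 7 pairs (running 5/7).
From row 1: 2 unlike of 11 pairs (running 7/18).
From row 2: 5 unlike of 16 pairs (running 12/34).
From row 3: 2 unlike of 5 pairs (running 14/39).
From row 4: 3 unlike of 5 pairs (running 17/44).
From row 5: 3 unlike of 3 pairs (running 20/47).
Total adjacent occupied pairs: 47; unlike-type pairs: 20.
20/47 is already in lowest terms.

20/47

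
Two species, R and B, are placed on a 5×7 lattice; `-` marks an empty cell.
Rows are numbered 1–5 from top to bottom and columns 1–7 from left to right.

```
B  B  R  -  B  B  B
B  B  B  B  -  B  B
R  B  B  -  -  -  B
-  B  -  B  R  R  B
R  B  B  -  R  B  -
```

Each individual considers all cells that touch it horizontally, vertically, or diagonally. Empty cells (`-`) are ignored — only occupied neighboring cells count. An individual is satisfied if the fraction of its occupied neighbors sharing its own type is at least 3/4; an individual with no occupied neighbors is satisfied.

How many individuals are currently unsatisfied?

(1,1)B 3/3 ok
(1,2)B 4/5 ok
(1,3)R 0/4 unhappy
(1,5)B 3/3 ok
(1,6)B 4/4 ok
(1,7)B 3/3 ok
(2,1)B 4/5 ok
(2,2)B 6/8 ok
(2,3)B 5/6 ok
(2,4)B 3/4 ok
(2,6)B 5/5 ok
(2,7)B 4/4 ok
(3,1)R 0/4 unhappy
(3,2)B 5/6 ok
(3,3)B 6/6 ok
(3,7)B 3/4 ok
(4,2)B 4/6 unhappy
(4,4)B 2/4 unhappy
(4,5)R 2/4 unhappy
(4,6)R 2/5 unhappy
(4,7)B 2/3 unhappy
(5,1)R 0/2 unhappy
(5,2)B 2/3 unhappy
(5,3)B 3/3 ok
(5,5)R 2/4 unhappy
(5,6)B 1/4 unhappy
Unsatisfied: (1,3), (3,1), (4,2), (4,4), (4,5), (4,6), (4,7), (5,1), (5,2), (5,5), (5,6) — 11 in total.

11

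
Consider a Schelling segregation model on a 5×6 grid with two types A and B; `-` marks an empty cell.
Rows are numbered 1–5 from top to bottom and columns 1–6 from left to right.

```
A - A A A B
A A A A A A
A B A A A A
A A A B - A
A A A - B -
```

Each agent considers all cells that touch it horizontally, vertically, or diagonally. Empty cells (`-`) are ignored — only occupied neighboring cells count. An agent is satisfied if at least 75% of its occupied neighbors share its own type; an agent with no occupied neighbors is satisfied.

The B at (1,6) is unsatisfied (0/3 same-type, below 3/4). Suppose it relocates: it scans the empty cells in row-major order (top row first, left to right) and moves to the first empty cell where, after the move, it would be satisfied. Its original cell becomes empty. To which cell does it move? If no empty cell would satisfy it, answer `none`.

none

Vacating (1,6). Empty cells in order:
  (1,2): 0/5 same-type → still unsatisfied.
  (4,5): 2/6 same-type → still unsatisfied.
  (5,4): 2/4 same-type → still unsatisfied.
  (5,6): 1/2 same-type → still unsatisfied.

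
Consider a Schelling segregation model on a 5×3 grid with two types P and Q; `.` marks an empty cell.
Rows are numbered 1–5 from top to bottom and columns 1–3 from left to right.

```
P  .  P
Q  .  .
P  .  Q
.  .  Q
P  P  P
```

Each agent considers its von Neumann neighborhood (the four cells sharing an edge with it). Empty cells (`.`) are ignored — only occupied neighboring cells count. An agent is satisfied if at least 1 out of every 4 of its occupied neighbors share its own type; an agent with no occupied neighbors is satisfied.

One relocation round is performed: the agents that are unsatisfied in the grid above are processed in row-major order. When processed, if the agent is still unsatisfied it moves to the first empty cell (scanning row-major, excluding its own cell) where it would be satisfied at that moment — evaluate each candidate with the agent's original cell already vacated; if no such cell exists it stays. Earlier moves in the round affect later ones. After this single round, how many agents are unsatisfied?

0

Initially unsatisfied (in order): (1,1), (2,1), (3,1).
  (1,1) → (1,2).
  (2,1) → (2,3).
  (3,1): now satisfied by earlier moves; stays.
Resulting grid:
. P P
. . Q
P . Q
. . Q
P P P
All satisfied now.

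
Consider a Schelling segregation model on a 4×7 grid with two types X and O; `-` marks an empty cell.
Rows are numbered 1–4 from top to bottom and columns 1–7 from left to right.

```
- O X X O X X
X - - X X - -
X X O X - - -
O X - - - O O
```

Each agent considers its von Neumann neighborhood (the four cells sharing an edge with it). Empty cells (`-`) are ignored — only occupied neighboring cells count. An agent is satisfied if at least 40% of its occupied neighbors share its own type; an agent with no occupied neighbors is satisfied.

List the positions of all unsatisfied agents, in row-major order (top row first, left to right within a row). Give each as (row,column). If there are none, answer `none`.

(1,2), (1,5), (3,3), (4,1)

(1,2)O 0/1 unhappy
(1,3)X 1/2 ok
(1,4)X 2/3 ok
(1,5)O 0/3 unhappy
(1,6)X 1/2 ok
(1,7)X 1/1 ok
(2,1)X 1/1 ok
(2,4)X 3/3 ok
(2,5)X 1/2 ok
(3,1)X 2/3 ok
(3,2)X 2/3 ok
(3,3)O 0/2 unhappy
(3,4)X 1/2 ok
(4,1)O 0/2 unhappy
(4,2)X 1/2 ok
(4,6)O 1/1 ok
(4,7)O 1/1 ok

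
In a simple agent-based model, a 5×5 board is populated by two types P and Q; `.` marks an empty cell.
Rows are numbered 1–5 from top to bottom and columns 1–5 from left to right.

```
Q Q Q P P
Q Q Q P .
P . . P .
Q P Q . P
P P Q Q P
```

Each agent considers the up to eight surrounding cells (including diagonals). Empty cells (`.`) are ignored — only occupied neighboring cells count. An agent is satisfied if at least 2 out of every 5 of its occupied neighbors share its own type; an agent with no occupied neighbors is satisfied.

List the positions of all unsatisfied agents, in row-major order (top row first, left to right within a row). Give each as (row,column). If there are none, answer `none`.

(1,1)Q 3/3 satisfied
(1,2)Q 5/5 satisfied
(1,3)Q 3/5 satisfied
(1,4)P 2/4 satisfied
(1,5)P 2/2 satisfied
(2,1)Q 3/4 satisfied
(2,2)Q 5/6 satisfied
(2,3)Q 3/6 satisfied
(2,4)P 3/5 satisfied
(3,1)P 1/4 not
(3,4)P 2/4 satisfied
(4,1)Q 0/4 not
(4,2)P 3/6 satisfied
(4,3)Q 2/5 satisfied
(4,5)P 2/3 satisfied
(5,1)P 2/3 satisfied
(5,2)P 2/5 satisfied
(5,3)Q 2/4 satisfied
(5,4)Q 2/4 satisfied
(5,5)P 1/2 satisfied

(3,1), (4,1)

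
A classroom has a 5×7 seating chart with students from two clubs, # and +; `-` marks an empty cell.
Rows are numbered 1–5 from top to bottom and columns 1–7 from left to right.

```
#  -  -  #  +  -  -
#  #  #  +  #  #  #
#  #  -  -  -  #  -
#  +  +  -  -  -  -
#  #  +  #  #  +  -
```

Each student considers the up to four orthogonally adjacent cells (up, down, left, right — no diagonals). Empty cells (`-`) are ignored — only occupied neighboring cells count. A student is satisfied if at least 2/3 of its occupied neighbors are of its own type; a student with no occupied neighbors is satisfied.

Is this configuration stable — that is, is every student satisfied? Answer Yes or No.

(1,1)# 1/1 ✓
(1,4)# 0/2 ✗
(1,5)+ 0/2 ✗
(2,1)# 3/3 ✓
(2,2)# 3/3 ✓
(2,3)# 1/2 ✗
(2,4)+ 0/3 ✗
(2,5)# 1/3 ✗
(2,6)# 3/3 ✓
(2,7)# 1/1 ✓
(3,1)# 3/3 ✓
(3,2)# 2/3 ✓
(3,6)# 1/1 ✓
(4,1)# 2/3 ✓
(4,2)+ 1/4 ✗
(4,3)+ 2/2 ✓
(5,1)# 2/2 ✓
(5,2)# 1/3 ✗
(5,3)+ 1/3 ✗
(5,4)# 1/2 ✗
(5,5)# 1/2 ✗
(5,6)+ 0/1 ✗
For instance (1,4) has only 0/2 same-type neighbors, below 2/3.

No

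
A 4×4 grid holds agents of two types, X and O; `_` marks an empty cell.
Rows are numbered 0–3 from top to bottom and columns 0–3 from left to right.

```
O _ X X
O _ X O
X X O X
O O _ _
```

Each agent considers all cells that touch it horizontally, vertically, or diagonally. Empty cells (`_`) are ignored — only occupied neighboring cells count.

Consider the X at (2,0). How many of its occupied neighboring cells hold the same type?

1

Occupied neighbors of (2,0): (1,0)=O, (2,1)=X, (3,0)=O, (3,1)=O.
Same type (X): 1 of 4.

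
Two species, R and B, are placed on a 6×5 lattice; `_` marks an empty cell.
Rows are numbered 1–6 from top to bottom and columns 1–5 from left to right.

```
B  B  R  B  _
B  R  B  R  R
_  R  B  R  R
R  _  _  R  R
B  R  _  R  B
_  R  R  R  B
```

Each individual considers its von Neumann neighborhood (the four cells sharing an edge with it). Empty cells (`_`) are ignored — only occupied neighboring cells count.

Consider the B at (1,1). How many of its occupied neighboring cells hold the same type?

Occupied neighbors of (1,1): (2,1)=B, (1,2)=B.
Same type (B): 2 of 2.

2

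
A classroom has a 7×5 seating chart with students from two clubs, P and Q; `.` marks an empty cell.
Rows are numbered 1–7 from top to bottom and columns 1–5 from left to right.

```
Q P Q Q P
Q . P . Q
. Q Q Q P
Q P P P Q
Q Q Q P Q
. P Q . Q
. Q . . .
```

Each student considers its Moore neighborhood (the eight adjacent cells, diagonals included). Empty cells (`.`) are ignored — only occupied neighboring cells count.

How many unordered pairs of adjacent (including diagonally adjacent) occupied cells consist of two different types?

39

Scan each occupied cell's neighbors to the right and below (and the two forward diagonals) so each pair is counted once.
Row 1: Q(1,1)–P(1,2)≠ Q(1,1)–Q(2,1)= P(1,2)–Q(1,3)≠ P(1,2)–P(2,3)= P(1,2)–Q(2,1)≠ Q(1,3)–Q(1,4)= Q(1,3)–P(2,3)≠ Q(1,4)–P(1,5)≠ Q(1,4)–Q(2,5)= Q(1,4)–P(2,3)≠ P(1,5)–Q(2,5)≠  → 7/11 unlike.
Row 2: Q(2,1)–Q(3,2)= P(2,3)–Q(3,3)≠ P(2,3)–Q(3,4)≠ P(2,3)–Q(3,2)≠ Q(2,5)–P(3,5)≠ Q(2,5)–Q(3,4)=  → 4/6 unlike.
Row 3: Q(3,2)–Q(3,3)= Q(3,2)–P(4,2)≠ Q(3,2)–P(4,3)≠ Q(3,2)–Q(4,1)= Q(3,3)–Q(3,4)= Q(3,3)–P(4,3)≠ Q(3,3)–P(4,4)≠ Q(3,3)–P(4,2)≠ Q(3,4)–P(3,5)≠ Q(3,4)–P(4,4)≠ Q(3,4)–Q(4,5)= Q(3,4)–P(4,3)≠ P(3,5)–Q(4,5)≠ P(3,5)–P(4,4)=  → 9/14 unlike.
Row 4: Q(4,1)–P(4,2)≠ Q(4,1)–Q(5,1)= Q(4,1)–Q(5,2)= P(4,2)–P(4,3)= P(4,2)–Q(5,2)≠ P(4,2)–Q(5,3)≠ P(4,2)–Q(5,1)≠ P(4,3)–P(4,4)= P(4,3)–Q(5,3)≠ P(4,3)–P(5,4)= P(4,3)–Q(5,2)≠ P(4,4)–Q(4,5)≠ P(4,4)–P(5,4)= P(4,4)–Q(5,5)≠ P(4,4)–Q(5,3)≠ Q(4,5)–Q(5,5)= Q(4,5)–P(5,4)≠  → 10/17 unlike.
Row 5: Q(5,1)–Q(5,2)= Q(5,1)–P(6,2)≠ Q(5,2)–Q(5,3)= Q(5,2)–P(6,2)≠ Q(5,2)–Q(6,3)= Q(5,3)–P(5,4)≠ Q(5,3)–Q(6,3)= Q(5,3)–P(6,2)≠ P(5,4)–Q(5,5)≠ P(5,4)–Q(6,5)≠ P(5,4)–Q(6,3)≠ Q(5,5)–Q(6,5)=  → 7/12 unlike.
Row 6: P(6,2)–Q(6,3)≠ P(6,2)–Q(7,2)≠ Q(6,3)–Q(7,2)=  → 2/3 unlike.
Total adjacent occupied pairs: 63; unlike-type pairs: 39.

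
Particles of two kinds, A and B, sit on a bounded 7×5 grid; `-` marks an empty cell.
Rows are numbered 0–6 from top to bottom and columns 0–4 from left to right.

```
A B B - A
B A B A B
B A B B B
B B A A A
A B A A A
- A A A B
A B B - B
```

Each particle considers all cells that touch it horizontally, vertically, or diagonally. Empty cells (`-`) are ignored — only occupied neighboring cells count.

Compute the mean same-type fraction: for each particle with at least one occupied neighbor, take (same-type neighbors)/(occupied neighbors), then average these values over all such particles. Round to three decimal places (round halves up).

(0,0)A 1/3
(0,1)B 3/5
(0,2)B 2/4
(0,4)A 1/2
(1,0)B 2/5
(1,1)A 2/8
(1,2)B 4/7
(1,3)A 1/7
(1,4)B 2/4
(2,0)B 3/5
(2,1)A 2/8
(2,2)B 3/8
(2,3)B 4/8
(2,4)B 2/5
(3,0)B 3/5
(3,1)B 4/8
(3,2)A 4/8
(3,3)A 5/8
(3,4)A 3/5
(4,0)A 1/4
(4,1)B 2/7
(4,2)A 6/8
(4,3)A 7/8
(4,4)A 4/5
(5,1)A 4/7
(5,2)A 4/7
(5,3)A 4/7
(5,4)B 1/4
(6,0)A 1/2
(6,1)B 1/4
(6,2)B 1/4
(6,4)B 1/2
Sum over 32 particles: 1/3 + 3/5 + 2/4 + 1/2 + 2/5 + 2/8 + 4/7 + 1/7 + 2/4 + 3/5 + 2/8 + 3/8 + 4/8 + 2/5 + 3/5 + 4/8 + 4/8 + 5/8 + 3/5 + 1/4 + 2/7 + 6/8 + 7/8 + 4/5 + 4/7 + 4/7 + 4/7 + 1/4 + 1/2 + 1/4 + 1/4 + 1/2 = 2549/168; mean = 2549/168 ÷ 32 = 2549/5376 = 0.474144… → 0.474.

0.474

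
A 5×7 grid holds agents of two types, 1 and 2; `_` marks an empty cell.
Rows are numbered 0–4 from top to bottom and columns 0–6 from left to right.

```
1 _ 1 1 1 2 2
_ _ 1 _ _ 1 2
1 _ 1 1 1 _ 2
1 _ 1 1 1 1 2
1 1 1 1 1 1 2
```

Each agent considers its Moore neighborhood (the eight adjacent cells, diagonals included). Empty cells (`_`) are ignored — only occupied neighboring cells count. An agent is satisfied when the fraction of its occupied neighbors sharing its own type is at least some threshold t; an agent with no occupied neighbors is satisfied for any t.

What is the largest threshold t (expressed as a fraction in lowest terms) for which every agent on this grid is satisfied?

Row 0: (0,0)1 — no occupied neighbors · (0,2)1 2/2 · (0,3)1 3/3 · (0,4)1 2/3 · (0,5)2 2/4 · (0,6)2 2/3
Row 1: (1,2)1 4/4 · (1,5)1 2/6 · (1,6)2 3/4
Row 2: (2,0)1 1/1 · (2,2)1 4/4 · (2,3)1 6/6 · (2,4)1 5/5 · (2,6)2 2/4
Row 3: (3,0)1 3/3 · (3,2)1 6/6 · (3,3)1 8/8 · (3,4)1 7/7 · (3,5)1 4/7 · (3,6)2 2/4
Row 4: (4,0)1 2/2 · (4,1)1 4/4 · (4,2)1 4/4 · (4,3)1 5/5 · (4,4)1 5/5 · (4,5)1 3/5 · (4,6)2 1/3
The smallest same-type fraction is 2/6 at (1,5), which reduces to 1/3. Any threshold above that leaves this agent unsatisfied.

1/3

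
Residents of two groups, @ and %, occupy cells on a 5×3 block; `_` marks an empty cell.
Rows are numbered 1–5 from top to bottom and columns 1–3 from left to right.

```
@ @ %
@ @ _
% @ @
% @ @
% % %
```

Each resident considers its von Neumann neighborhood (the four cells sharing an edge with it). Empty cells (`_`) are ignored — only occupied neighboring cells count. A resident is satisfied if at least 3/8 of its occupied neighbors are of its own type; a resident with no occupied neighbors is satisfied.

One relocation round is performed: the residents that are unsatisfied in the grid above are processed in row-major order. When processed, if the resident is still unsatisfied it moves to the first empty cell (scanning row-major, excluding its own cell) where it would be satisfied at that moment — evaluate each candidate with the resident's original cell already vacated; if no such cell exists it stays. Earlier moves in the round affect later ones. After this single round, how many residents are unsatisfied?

2

Initially unsatisfied (in order): (1,3), (3,1).
  (1,3): no empty cell satisfies it; stays.
  (3,1): no empty cell satisfies it; stays.
Resulting grid:
@ @ %
@ @ _
% @ @
% @ @
% % %
Unsatisfied now: (1,3), (3,1).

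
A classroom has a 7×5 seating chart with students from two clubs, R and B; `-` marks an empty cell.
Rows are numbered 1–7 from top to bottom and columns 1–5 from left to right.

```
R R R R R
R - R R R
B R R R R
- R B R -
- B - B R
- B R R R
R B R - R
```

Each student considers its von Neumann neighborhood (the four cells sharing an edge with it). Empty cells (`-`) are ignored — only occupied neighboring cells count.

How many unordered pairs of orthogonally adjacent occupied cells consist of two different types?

12

Scan each occupied cell's neighbors to the right and below so each pair is counted once.
From row 1: 0 unlike of 8 pairs (running 0/8).
From row 2: 1 unlike of 6 pairs (running 1/14).
From row 3: 2 unlike of 7 pairs (running 3/21).
From row 4: 4 unlike of 4 pairs (running 7/25).
From row 5: 2 unlike of 4 pairs (running 9/29).
From row 6: 1 unlike of 6 pairs (running 10/35).
From row 7: 2 unlike of 2 pairs (running 12/37).
Total adjacent occupied pairs: 37; unlike-type pairs: 12.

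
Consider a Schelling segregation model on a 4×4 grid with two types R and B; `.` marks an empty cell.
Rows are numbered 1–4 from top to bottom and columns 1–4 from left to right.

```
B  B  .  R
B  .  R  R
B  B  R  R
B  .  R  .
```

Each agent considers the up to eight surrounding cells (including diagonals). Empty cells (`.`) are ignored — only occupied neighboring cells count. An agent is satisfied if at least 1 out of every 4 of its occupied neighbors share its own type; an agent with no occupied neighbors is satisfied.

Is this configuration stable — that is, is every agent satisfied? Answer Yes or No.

(1,1)B 2/2 satisfied
(1,2)B 2/3 satisfied
(1,4)R 2/2 satisfied
(2,1)B 4/4 satisfied
(2,3)R 4/6 satisfied
(2,4)R 4/4 satisfied
(3,1)B 3/3 satisfied
(3,2)B 3/6 satisfied
(3,3)R 4/5 satisfied
(3,4)R 4/4 satisfied
(4,1)B 2/2 satisfied
(4,3)R 2/3 satisfied
All meet the threshold, so the configuration is stable.

Yes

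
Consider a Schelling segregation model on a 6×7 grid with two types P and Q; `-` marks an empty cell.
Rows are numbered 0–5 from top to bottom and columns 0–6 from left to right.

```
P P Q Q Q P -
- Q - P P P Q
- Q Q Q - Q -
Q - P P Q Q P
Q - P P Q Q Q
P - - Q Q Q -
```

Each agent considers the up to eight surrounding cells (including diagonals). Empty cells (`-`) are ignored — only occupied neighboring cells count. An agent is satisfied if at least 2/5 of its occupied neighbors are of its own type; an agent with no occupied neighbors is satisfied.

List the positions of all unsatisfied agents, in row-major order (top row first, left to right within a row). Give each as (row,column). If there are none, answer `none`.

(0,0)P 1/2 ✓
(0,1)P 1/3 ✗
(0,2)Q 2/4 ✓
(0,3)Q 2/4 ✓
(0,4)Q 1/5 ✗
(0,5)P 2/4 ✓
(1,1)Q 3/5 ✓
(1,3)P 1/6 ✗
(1,4)P 3/7 ✓
(1,5)P 2/5 ✓
(1,6)Q 1/3 ✗
(2,1)Q 3/4 ✓
(2,2)Q 3/6 ✓
(2,3)Q 2/6 ✗
(2,5)Q 3/6 ✓
(3,0)Q 2/2 ✓
(3,2)P 3/6 ✓
(3,3)P 3/7 ✓
(3,4)Q 5/7 ✓
(3,5)Q 5/6 ✓
(3,6)P 0/4 ✗
(4,0)Q 1/2 ✓
(4,2)P 3/4 ✓
(4,3)P 3/7 ✓
(4,4)Q 6/8 ✓
(4,5)Q 6/7 ✓
(4,6)Q 3/4 ✓
(5,0)P 0/1 ✗
(5,3)Q 2/4 ✓
(5,4)Q 4/5 ✓
(5,5)Q 4/4 ✓

(0,1), (0,4), (1,3), (1,6), (2,3), (3,6), (5,0)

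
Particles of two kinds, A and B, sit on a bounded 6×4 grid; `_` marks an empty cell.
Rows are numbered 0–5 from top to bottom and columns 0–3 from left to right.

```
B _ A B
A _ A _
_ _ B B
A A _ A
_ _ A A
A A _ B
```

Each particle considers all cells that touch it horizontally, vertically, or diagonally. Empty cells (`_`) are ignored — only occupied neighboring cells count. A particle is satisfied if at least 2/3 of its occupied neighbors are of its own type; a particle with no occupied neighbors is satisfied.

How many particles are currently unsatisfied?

Row 0: (0,0)B 0/1 ✗ · (0,2)A 1/2 ✗ · (0,3)B 0/2 ✗
Row 1: (1,0)A 0/1 ✗ · (1,2)A 1/4 ✗
Row 2: (2,2)B 1/4 ✗ · (2,3)B 1/3 ✗
Row 3: (3,0)A 1/1 ✓ · (3,1)A 2/3 ✓ · (3,3)A 2/4 ✗
Row 4: (4,2)A 4/5 ✓ · (4,3)A 2/3 ✓
Row 5: (5,0)A 1/1 ✓ · (5,1)A 2/2 ✓ · (5,3)B 0/2 ✗
Unsatisfied: (0,0), (0,2), (0,3), (1,0), (1,2), (2,2), (2,3), (3,3), (5,3) — 9 in total.

9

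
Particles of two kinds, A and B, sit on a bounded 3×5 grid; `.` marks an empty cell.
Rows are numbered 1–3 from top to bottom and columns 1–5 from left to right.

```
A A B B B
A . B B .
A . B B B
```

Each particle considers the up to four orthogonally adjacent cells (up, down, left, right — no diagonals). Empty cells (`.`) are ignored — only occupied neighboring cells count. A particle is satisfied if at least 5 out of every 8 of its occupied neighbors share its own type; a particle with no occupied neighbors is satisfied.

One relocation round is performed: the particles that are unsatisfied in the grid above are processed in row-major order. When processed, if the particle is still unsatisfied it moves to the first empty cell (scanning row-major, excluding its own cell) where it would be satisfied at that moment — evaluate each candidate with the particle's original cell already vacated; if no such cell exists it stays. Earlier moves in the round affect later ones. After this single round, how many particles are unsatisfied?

1

Initially unsatisfied (in order): (1,2).
  (1,2): no empty cell satisfies it; stays.
Resulting grid:
A A B B B
A . B B .
A . B B B
Unsatisfied now: (1,2).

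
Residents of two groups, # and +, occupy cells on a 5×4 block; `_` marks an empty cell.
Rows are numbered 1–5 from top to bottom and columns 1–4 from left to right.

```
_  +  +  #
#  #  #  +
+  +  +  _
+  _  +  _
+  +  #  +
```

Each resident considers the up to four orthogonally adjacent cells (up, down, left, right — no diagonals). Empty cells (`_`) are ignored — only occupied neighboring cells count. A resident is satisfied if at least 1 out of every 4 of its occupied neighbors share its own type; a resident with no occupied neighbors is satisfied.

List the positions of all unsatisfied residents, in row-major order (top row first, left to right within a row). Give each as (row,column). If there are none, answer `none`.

Row 1: (1,2)+ 1/2 ok · (1,3)+ 1/3 ok · (1,4)# 0/2 unhappy
Row 2: (2,1)# 1/2 ok · (2,2)# 2/4 ok · (2,3)# 1/4 ok · (2,4)+ 0/2 unhappy
Row 3: (3,1)+ 2/3 ok · (3,2)+ 2/3 ok · (3,3)+ 2/3 ok
Row 4: (4,1)+ 2/2 ok · (4,3)+ 1/2 ok
Row 5: (5,1)+ 2/2 ok · (5,2)+ 1/2 ok · (5,3)# 0/3 unhappy · (5,4)+ 0/1 unhappy

(1,4), (2,4), (5,3), (5,4)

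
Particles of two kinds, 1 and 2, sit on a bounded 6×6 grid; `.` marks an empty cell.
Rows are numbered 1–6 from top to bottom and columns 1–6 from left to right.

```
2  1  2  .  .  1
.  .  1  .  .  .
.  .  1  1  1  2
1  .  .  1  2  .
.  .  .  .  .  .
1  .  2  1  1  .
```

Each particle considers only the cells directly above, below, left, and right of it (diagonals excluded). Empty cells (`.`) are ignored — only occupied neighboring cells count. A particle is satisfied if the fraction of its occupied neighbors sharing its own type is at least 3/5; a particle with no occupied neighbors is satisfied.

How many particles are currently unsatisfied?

10

(1,1)2 0/1 unhappy
(1,2)1 0/2 unhappy
(1,3)2 0/2 unhappy
(1,6)1 0/0 ok
(2,3)1 1/2 unhappy
(3,3)1 2/2 ok
(3,4)1 3/3 ok
(3,5)1 1/3 unhappy
(3,6)2 0/1 unhappy
(4,1)1 0/0 ok
(4,4)1 1/2 unhappy
(4,5)2 0/2 unhappy
(6,1)1 0/0 ok
(6,3)2 0/1 unhappy
(6,4)1 1/2 unhappy
(6,5)1 1/1 ok
Unsatisfied: (1,1), (1,2), (1,3), (2,3), (3,5), (3,6), (4,4), (4,5), (6,3), (6,4) — 10 in total.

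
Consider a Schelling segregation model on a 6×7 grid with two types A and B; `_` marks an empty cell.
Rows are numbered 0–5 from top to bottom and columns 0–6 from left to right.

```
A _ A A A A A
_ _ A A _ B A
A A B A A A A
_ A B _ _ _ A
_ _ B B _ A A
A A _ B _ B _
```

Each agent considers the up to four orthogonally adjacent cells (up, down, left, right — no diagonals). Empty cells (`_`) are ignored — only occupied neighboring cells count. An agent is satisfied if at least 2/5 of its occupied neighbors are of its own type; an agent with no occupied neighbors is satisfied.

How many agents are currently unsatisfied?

(0,0)A 0/0 satisfied
(0,2)A 2/2 satisfied
(0,3)A 3/3 satisfied
(0,4)A 2/2 satisfied
(0,5)A 2/3 satisfied
(0,6)A 2/2 satisfied
(1,2)A 2/3 satisfied
(1,3)A 3/3 satisfied
(1,5)B 0/3 not
(1,6)A 2/3 satisfied
(2,0)A 1/1 satisfied
(2,1)A 2/3 satisfied
(2,2)B 1/4 not
(2,3)A 2/3 satisfied
(2,4)A 2/2 satisfied
(2,5)A 2/3 satisfied
(2,6)A 3/3 satisfied
(3,1)A 1/2 satisfied
(3,2)B 2/3 satisfied
(3,6)A 2/2 satisfied
(4,2)B 2/2 satisfied
(4,3)B 2/2 satisfied
(4,5)A 1/2 satisfied
(4,6)A 2/2 satisfied
(5,0)A 1/1 satisfied
(5,1)A 1/1 satisfied
(5,3)B 1/1 satisfied
(5,5)B 0/1 not
Unsatisfied: (1,5), (2,2), (5,5) — 3 in total.

3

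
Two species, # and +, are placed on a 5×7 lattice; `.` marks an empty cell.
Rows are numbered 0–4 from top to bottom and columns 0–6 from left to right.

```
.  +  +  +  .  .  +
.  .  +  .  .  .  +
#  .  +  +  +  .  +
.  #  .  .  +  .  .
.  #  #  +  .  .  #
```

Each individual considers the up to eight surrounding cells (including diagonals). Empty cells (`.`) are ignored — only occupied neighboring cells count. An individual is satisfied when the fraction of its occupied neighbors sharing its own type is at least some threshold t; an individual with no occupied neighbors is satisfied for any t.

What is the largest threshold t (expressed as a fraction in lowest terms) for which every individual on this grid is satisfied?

1/2

(0,1)+ 2/2
(0,2)+ 3/3
(0,3)+ 2/2
(0,6)+ 1/1
(1,2)+ 5/5
(1,6)+ 2/2
(2,0)# 1/1
(2,2)+ 2/3
(2,3)+ 4/4
(2,4)+ 2/2
(2,6)+ 1/1
(3,1)# 3/4
(3,4)+ 3/3
(4,1)# 2/2
(4,2)# 2/3
(4,3)+ 1/2
(4,6)# — no occupied neighbors
The smallest same-type fraction is 1/2 at (4,3), which reduces to 1/2. Any threshold above that leaves this individual unsatisfied.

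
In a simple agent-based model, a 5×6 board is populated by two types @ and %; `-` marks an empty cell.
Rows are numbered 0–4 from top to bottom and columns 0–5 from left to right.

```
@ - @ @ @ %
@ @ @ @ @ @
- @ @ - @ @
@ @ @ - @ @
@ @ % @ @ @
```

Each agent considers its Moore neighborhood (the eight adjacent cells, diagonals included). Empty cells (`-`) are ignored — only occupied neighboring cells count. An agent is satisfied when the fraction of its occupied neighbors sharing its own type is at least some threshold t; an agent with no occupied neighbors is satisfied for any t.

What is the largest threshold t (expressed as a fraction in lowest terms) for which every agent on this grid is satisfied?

Row 0: (0,0)@ 2/2 · (0,2)@ 4/4 · (0,3)@ 5/5 · (0,4)@ 4/5 · (0,5)% 0/3
Row 1: (1,0)@ 3/3 · (1,1)@ 6/6 · (1,2)@ 6/6 · (1,3)@ 7/7 · (1,4)@ 6/7 · (1,5)@ 4/5
Row 2: (2,1)@ 7/7 · (2,2)@ 6/6 · (2,4)@ 6/6 · (2,5)@ 5/5
Row 3: (3,0)@ 4/4 · (3,1)@ 6/7 · (3,2)@ 5/6 · (3,4)@ 6/6 · (3,5)@ 5/5
Row 4: (4,0)@ 3/3 · (4,1)@ 4/5 · (4,2)% 0/4 · (4,3)@ 3/4 · (4,4)@ 4/4 · (4,5)@ 3/3
The smallest same-type fraction is 0/3 at (0,5), which reduces to 0/1. Any threshold above that leaves this agent unsatisfied.

0/1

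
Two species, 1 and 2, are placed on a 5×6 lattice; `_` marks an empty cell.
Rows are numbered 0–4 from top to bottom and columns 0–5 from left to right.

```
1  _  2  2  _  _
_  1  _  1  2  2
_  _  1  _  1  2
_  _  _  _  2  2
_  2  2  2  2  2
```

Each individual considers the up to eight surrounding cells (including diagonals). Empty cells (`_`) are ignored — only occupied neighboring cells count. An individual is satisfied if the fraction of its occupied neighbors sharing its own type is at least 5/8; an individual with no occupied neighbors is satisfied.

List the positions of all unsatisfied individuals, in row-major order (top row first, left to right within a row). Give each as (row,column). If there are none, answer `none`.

(0,2), (1,3), (1,4), (2,4)

(0,0)1 1/1 ✓
(0,2)2 1/3 ✗
(0,3)2 2/3 ✓
(1,1)1 2/3 ✓
(1,3)1 2/5 ✗
(1,4)2 3/5 ✗
(1,5)2 2/3 ✓
(2,2)1 2/2 ✓
(2,4)1 1/6 ✗
(2,5)2 4/5 ✓
(3,4)2 5/6 ✓
(3,5)2 4/5 ✓
(4,1)2 1/1 ✓
(4,2)2 2/2 ✓
(4,3)2 3/3 ✓
(4,4)2 4/4 ✓
(4,5)2 3/3 ✓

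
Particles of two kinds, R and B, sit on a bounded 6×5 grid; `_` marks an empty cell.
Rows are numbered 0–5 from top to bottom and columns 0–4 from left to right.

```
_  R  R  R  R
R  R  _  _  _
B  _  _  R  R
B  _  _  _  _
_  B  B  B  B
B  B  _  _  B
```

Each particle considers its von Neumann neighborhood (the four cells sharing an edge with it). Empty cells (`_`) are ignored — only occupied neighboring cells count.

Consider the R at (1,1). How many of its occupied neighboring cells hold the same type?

2

Occupied neighbors of (1,1): (0,1)=R, (1,0)=R.
Same type (R): 2 of 2.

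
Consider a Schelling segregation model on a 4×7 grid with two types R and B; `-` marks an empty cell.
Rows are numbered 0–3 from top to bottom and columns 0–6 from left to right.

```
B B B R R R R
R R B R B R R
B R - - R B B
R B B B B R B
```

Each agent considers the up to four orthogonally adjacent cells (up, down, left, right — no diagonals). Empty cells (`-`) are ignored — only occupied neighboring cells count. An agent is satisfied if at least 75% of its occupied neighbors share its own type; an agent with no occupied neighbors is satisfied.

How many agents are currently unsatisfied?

22

Row 0: (0,0)B 1/2 not · (0,1)B 2/3 not · (0,2)B 2/3 not · (0,3)R 2/3 not · (0,4)R 2/3 not · (0,5)R 3/3 satisfied · (0,6)R 2/2 satisfied
Row 1: (1,0)R 1/3 not · (1,1)R 2/4 not · (1,2)B 1/3 not · (1,3)R 1/3 not · (1,4)B 0/4 not · (1,5)R 2/4 not · (1,6)R 2/3 not
Row 2: (2,0)B 0/3 not · (2,1)R 1/3 not · (2,4)R 0/3 not · (2,5)B 1/4 not · (2,6)B 2/3 not
Row 3: (3,0)R 0/2 not · (3,1)B 1/3 not · (3,2)B 2/2 satisfied · (3,3)B 2/2 satisfied · (3,4)B 1/3 not · (3,5)R 0/3 not · (3,6)B 1/2 not
Unsatisfied: (0,0), (0,1), (0,2), (0,3), (0,4), (1,0), (1,1), (1,2), (1,3), (1,4), (1,5), (1,6), (2,0), (2,1), (2,4), (2,5), (2,6), (3,0), (3,1), (3,4), (3,5), (3,6) — 22 in total.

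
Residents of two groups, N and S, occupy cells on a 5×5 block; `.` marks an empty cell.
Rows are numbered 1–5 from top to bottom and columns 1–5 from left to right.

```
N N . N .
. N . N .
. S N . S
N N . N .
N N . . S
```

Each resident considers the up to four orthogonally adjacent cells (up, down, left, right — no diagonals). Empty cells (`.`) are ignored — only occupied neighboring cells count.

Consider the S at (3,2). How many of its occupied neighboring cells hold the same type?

Occupied neighbors of (3,2): (2,2)=N, (4,2)=N, (3,3)=N.
Same type (S): 0 of 3.

0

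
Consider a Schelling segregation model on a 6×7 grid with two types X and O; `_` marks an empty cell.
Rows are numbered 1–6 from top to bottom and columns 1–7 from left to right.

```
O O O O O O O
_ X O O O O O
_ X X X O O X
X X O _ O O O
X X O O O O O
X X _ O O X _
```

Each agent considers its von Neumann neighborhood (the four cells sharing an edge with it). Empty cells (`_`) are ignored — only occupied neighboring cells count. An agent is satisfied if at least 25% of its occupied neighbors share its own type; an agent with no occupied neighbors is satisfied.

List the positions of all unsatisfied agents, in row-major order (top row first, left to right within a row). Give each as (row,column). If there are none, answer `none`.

(3,7), (6,6)

(1,1)O 1/1 satisfied
(1,2)O 2/3 satisfied
(1,3)O 3/3 satisfied
(1,4)O 3/3 satisfied
(1,5)O 3/3 satisfied
(1,6)O 3/3 satisfied
(1,7)O 2/2 satisfied
(2,2)X 1/3 satisfied
(2,3)O 2/4 satisfied
(2,4)O 3/4 satisfied
(2,5)O 4/4 satisfied
(2,6)O 4/4 satisfied
(2,7)O 2/3 satisfied
(3,2)X 3/3 satisfied
(3,3)X 2/4 satisfied
(3,4)X 1/3 satisfied
(3,5)O 3/4 satisfied
(3,6)O 3/4 satisfied
(3,7)X 0/3 not
(4,1)X 2/2 satisfied
(4,2)X 3/4 satisfied
(4,3)O 1/3 satisfied
(4,5)O 3/3 satisfied
(4,6)O 4/4 satisfied
(4,7)O 2/3 satisfied
(5,1)X 3/3 satisfied
(5,2)X 3/4 satisfied
(5,3)O 2/3 satisfied
(5,4)O 3/3 satisfied
(5,5)O 4/4 satisfied
(5,6)O 3/4 satisfied
(5,7)O 2/2 satisfied
(6,1)X 2/2 satisfied
(6,2)X 2/2 satisfied
(6,4)O 2/2 satisfied
(6,5)O 2/3 satisfied
(6,6)X 0/2 not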